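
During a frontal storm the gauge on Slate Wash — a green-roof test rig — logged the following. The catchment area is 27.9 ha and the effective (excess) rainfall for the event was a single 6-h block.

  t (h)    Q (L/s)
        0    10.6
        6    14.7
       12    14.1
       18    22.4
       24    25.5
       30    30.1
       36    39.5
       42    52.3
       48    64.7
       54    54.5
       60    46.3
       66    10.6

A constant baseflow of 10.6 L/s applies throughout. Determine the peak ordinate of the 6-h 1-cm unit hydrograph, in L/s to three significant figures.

Direct runoff: 0.0, 4.1, 3.5, 11.8, 14.9, 19.5, 28.9, 41.7, 54.1, 43.9, 35.7, 0.0 L/s; ΣQ_DR = 258.1 L/s, peak = 54.1 L/s.
Runoff depth d = ΣQ_DR·Δt / A = 258.1 × 21600 / (27.9 ha) = 19.98 mm.
The 1-cm UH is the DRH scaled by (10 mm)/d, so U_p = 54.1 × 10/19.98 = 27.1 L/s.

U_p ≈ 27.1 L/s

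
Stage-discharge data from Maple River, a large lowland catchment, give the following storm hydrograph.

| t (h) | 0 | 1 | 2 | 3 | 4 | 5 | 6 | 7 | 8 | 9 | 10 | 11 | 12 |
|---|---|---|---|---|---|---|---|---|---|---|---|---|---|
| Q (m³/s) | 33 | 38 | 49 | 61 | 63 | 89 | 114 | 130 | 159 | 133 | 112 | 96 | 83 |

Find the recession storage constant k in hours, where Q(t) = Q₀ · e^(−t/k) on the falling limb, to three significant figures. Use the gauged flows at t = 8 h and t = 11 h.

k ≈ 5.95 h

On the falling limb, Q drops from 159 to 96 m³/s between t = 8 h and t = 11 h (Δt = 3 h).
k = −Δt / ln(Q₂/Q₁) = −3 / ln(96/159) = 5.95 h.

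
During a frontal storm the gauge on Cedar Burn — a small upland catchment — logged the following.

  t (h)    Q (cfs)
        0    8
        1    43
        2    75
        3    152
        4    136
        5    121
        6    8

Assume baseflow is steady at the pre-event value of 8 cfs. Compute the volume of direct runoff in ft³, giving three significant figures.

V ≈ 1.75 × 10^6 ft³

Direct-runoff ordinates (Q − Q_b): 0.0, 35.0, 67.0, 144.0, 128.0, 113.0, 0.0 cfs.
ΣQ_DR = 487.0 cfs.
With Δt = 1 h = 3600 s, V = ΣQ_DR · Δt = 487.0 × 3600 = 1.75 × 10^6 ft³.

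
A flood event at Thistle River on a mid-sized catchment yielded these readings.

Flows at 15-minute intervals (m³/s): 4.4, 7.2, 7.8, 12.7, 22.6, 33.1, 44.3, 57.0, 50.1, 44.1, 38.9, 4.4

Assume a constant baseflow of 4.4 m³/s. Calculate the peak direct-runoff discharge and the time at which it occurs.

Q_p = 52.6 m³/s at t = 1.75 h

Subtracting baseflow gives direct-runoff ordinates: 0.0, 2.8, 3.4, 8.3, 18.2, 28.7, 39.9, 52.6, 45.7, 39.7, 34.5, 0.0 m³/s.
The maximum is 52.6 m³/s, occurring at the reading for t = 1.75 h.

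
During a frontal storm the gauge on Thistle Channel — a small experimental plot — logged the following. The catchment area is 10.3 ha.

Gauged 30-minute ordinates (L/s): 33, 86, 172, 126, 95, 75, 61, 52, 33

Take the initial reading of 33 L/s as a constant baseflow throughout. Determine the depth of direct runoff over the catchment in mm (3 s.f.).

d ≈ 7.62 mm

Direct runoff: 0.0, 53.0, 139.0, 93.0, 62.0, 42.0, 28.0, 19.0, 0.0 L/s; ΣQ_DR = 436.0 L/s.
V = ΣQ_DR · Δt = 436.0 × 1800 s = 7.848 × 10^5 L.
Over A = 10.3 ha, depth = V / A = 7.62 mm.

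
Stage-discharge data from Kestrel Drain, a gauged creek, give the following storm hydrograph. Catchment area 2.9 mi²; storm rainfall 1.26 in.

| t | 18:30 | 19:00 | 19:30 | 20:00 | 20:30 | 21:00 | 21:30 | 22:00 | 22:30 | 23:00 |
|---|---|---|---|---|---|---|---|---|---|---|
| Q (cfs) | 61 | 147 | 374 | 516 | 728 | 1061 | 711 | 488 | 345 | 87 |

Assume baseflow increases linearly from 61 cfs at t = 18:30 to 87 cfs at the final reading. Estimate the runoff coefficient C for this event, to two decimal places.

ΣQ_DR = 3778 cfs; V = ΣQ_DR·Δt = 6.800 × 10^6 ft³.
Runoff depth d = V / A = 1.009 in.
C = d / P = 1.009 / 1.26 = 0.80.

C ≈ 0.80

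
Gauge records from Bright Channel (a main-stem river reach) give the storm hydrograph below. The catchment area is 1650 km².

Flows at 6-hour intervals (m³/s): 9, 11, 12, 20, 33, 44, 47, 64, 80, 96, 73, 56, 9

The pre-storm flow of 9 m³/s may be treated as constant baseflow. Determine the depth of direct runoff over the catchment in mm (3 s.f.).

Direct runoff: 0.0, 2.0, 3.0, 11.0, 24.0, 35.0, 38.0, 55.0, 71.0, 87.0, 64.0, 47.0, 0.0 m³/s; ΣQ_DR = 437.0 m³/s.
V = ΣQ_DR · Δt = 437.0 × 21600 s = 9.439 × 10^6 m³.
Over A = 1650 km², depth = V / A = 5.72 mm.

d ≈ 5.72 mm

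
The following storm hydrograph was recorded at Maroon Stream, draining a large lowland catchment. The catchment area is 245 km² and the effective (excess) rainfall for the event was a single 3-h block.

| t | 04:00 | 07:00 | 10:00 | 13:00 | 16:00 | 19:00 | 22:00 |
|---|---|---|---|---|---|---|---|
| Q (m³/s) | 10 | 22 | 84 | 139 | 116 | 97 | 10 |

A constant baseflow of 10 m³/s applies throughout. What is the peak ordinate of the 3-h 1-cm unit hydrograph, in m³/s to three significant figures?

Direct runoff: 0.0, 12.0, 74.0, 129.0, 106.0, 87.0, 0.0 m³/s; ΣQ_DR = 408.0 m³/s, peak = 129.0 m³/s.
Runoff depth d = ΣQ_DR·Δt / A = 408.0 × 10800 / (245 km²) = 17.99 mm.
The 1-cm UH is the DRH scaled by (10 mm)/d, so U_p = 129.0 × 10/17.99 = 71.7 m³/s.

U_p ≈ 71.7 m³/s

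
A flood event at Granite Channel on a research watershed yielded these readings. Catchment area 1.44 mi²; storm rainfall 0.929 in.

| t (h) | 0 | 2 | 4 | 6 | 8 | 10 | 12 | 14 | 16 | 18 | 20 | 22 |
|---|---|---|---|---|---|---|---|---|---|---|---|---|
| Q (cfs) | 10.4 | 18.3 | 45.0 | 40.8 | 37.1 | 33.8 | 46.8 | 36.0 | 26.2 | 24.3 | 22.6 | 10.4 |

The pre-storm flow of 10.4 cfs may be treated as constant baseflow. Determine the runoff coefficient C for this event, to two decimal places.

ΣQ_DR = 226.9 cfs; V = ΣQ_DR·Δt = 1.634 × 10^6 ft³.
Runoff depth d = V / A = 0.4883 in.
C = d / P = 0.4883 / 0.929 = 0.53.

C ≈ 0.53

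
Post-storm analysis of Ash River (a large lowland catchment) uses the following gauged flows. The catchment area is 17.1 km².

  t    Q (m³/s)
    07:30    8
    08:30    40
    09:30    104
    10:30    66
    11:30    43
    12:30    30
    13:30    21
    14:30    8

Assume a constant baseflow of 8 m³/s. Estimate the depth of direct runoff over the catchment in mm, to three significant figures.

Direct runoff: 0.0, 32.0, 96.0, 58.0, 35.0, 22.0, 13.0, 0.0 m³/s; ΣQ_DR = 256.0 m³/s.
V = ΣQ_DR · Δt = 256.0 × 3600 s = 9.216 × 10^5 m³.
Over A = 17.1 km², depth = V / A = 53.9 mm.

d ≈ 53.9 mm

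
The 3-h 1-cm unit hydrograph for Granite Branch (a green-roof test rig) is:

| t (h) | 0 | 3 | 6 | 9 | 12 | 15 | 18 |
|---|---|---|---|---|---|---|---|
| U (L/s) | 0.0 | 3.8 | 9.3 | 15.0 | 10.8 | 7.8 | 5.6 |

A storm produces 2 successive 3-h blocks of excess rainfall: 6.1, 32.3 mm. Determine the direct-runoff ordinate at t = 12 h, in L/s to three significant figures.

Q ≈ 55.0 L/s

By discrete convolution, Q_j = Σ (P_i / 10 mm) · U_{j−i}.
At t = 12 h (j=4): Q = (6.1/10)·10.8 + (32.3/10)·15.0 = 55.0 L/s.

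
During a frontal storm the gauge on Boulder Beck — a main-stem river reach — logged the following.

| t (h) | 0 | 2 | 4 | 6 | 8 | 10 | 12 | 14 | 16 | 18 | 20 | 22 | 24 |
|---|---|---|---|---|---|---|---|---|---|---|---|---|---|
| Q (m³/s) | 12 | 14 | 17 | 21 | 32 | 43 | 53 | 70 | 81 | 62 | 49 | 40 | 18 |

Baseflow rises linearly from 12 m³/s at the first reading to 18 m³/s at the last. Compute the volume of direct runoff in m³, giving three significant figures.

V ≈ 2.28 × 10^6 m³

Direct-runoff ordinates (Q − Q_b): 0.00, 1.50, 4.00, 7.50, 18.00, 28.50, 38.00, 54.50, 65.00, 45.50, 32.00, 22.50, 0.00 m³/s.
ΣQ_DR = 317.0 m³/s.
With Δt = 2 h = 7200 s, V = ΣQ_DR · Δt = 317.0 × 7200 = 2.28 × 10^6 m³.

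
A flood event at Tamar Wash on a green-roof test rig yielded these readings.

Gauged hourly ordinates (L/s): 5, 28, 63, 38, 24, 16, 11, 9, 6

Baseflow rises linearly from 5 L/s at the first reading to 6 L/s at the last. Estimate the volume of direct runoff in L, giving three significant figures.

Direct-runoff ordinates (Q − Q_b): 0.00, 22.88, 57.75, 32.62, 18.50, 10.38, 5.25, 3.12, 0.00 L/s.
ΣQ_DR = 150.5 L/s.
With Δt = 1 h = 3600 s, V = ΣQ_DR · Δt = 150.5 × 3600 = 5.42 × 10^5 L.

V ≈ 5.42 × 10^5 L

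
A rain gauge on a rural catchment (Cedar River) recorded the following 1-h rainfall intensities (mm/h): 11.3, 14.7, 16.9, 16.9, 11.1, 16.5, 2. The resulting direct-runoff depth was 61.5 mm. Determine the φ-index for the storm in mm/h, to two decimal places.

φ ≈ 4.32 mm/h

Only the 6 blocks with intensity above φ contribute runoff: 11.3, 14.7, 16.9, 16.9, 11.1, 16.5 mm/h.
Σ(I−φ)·Δt = d  ⇒  (11.3+14.7+16.9+16.9+11.1+16.5 − 6φ)·1 = 61.5
φ = (87.40 − 61.5/1) / 6 = 4.32 mm/h.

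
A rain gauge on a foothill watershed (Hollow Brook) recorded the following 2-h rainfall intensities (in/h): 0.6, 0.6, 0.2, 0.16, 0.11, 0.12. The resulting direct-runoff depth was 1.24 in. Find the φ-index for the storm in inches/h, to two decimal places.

Only the 2 blocks with intensity above φ contribute runoff: 0.6, 0.6 in/h.
Σ(I−φ)·Δt = d  ⇒  (0.6+0.6 − 2φ)·2 = 1.24
φ = (1.200 − 1.24/2) / 2 = 0.29 in/h.

φ ≈ 0.29 in/h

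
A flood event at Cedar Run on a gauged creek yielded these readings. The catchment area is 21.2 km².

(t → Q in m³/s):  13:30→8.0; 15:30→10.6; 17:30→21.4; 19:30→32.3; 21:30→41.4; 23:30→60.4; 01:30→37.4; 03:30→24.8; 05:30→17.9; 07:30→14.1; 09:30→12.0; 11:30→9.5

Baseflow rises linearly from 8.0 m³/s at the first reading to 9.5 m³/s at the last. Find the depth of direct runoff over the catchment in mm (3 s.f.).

d ≈ 62.8 mm

Direct runoff: 0.00, 2.46, 13.13, 23.89, 32.85, 51.72, 28.58, 15.85, 8.81, 4.87, 2.64, 0.00 m³/s; ΣQ_DR = 184.8 m³/s.
V = ΣQ_DR · Δt = 184.8 × 7200 s = 1.331 × 10^6 m³.
Over A = 21.2 km², depth = V / A = 62.8 mm.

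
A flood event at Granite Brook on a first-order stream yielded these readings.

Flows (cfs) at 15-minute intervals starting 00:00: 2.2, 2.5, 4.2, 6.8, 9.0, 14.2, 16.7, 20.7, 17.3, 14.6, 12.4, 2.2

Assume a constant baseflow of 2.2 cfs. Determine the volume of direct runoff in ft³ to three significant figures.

V ≈ 86800 ft³

Direct-runoff ordinates (Q − Q_b): 0.0, 0.3, 2.0, 4.6, 6.8, 12.0, 14.5, 18.5, 15.1, 12.4, 10.2, 0.0 cfs.
ΣQ_DR = 96.40 cfs.
With Δt = 0.25 h = 900 s, V = ΣQ_DR · Δt = 96.40 × 900 = 86800 ft³.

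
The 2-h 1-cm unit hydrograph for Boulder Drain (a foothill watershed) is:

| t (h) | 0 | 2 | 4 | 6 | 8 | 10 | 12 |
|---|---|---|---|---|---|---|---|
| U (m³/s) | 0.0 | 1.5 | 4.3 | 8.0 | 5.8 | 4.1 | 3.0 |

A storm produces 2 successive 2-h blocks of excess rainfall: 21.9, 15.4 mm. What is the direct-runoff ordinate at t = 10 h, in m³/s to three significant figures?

Q ≈ 17.9 m³/s

By discrete convolution, Q_j = Σ (P_i / 10 mm) · U_{j−i}.
At t = 10 h (j=5): Q = (21.9/10)·4.1 + (15.4/10)·5.8 = 17.9 m³/s.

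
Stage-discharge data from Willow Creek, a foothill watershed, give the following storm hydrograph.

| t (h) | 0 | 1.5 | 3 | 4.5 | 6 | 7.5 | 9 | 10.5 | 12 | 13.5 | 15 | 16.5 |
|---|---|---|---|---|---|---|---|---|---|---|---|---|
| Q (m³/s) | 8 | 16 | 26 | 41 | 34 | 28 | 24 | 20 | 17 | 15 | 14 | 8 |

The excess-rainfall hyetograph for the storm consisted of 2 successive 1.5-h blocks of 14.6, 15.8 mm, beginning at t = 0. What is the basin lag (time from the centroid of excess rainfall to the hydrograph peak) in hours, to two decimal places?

Centroid of excess rainfall: t_c = Σ P_i·t̄_i / ΣP_i = 1.5296 h (block centres at 0.75, 2.25 h).
Hydrograph peak occurs at t = 4.5 h, so basin lag t_L = 4.5 − 1.5296 = 2.97 h.

t_L ≈ 2.97 h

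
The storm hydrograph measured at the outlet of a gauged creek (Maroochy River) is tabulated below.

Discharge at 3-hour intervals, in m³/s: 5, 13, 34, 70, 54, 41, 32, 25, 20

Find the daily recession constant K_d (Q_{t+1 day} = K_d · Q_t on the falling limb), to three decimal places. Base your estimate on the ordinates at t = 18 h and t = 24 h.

K_d ≈ 0.153

Between t = 18 h and t = 24 h the flow falls from 32 to 20 m³/s over 2×3 h = 6 h.
Per-interval ratio K = (20/32)^(1/2) = 0.7906; K_d = K^(24/3) = 0.153.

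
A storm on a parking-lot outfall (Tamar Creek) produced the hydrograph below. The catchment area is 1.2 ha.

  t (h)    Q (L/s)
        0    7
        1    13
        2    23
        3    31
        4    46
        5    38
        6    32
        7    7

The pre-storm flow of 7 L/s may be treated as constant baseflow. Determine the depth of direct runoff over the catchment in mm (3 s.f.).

d ≈ 42.3 mm

Direct runoff: 0.0, 6.0, 16.0, 24.0, 39.0, 31.0, 25.0, 0.0 L/s; ΣQ_DR = 141.0 L/s.
V = ΣQ_DR · Δt = 141.0 × 3600 s = 5.076 × 10^5 L.
Over A = 1.2 ha, depth = V / A = 42.3 mm.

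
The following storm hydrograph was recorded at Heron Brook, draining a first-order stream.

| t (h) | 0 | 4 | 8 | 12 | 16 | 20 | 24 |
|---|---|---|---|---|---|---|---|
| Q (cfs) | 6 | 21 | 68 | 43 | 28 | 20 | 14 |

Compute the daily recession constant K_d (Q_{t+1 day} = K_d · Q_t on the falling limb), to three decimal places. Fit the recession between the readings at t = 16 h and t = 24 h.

Between t = 16 h and t = 24 h the flow falls from 28 to 14 cfs over 2×4 h = 8 h.
Per-interval ratio K = (14/28)^(1/2) = 0.7071; K_d = K^(24/4) = 0.125.

K_d ≈ 0.125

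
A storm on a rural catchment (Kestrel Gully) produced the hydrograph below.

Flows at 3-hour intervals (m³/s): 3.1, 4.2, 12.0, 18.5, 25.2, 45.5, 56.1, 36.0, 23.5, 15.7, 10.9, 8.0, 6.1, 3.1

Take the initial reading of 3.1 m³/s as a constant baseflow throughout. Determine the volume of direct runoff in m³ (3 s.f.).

Direct-runoff ordinates (Q − Q_b): 0.0, 1.1, 8.9, 15.4, 22.1, 42.4, 53.0, 32.9, 20.4, 12.6, 7.8, 4.9, 3.0, 0.0 m³/s.
ΣQ_DR = 224.5 m³/s.
With Δt = 3 h = 10800 s, V = ΣQ_DR · Δt = 224.5 × 10800 = 2.42 × 10^6 m³.

V ≈ 2.42 × 10^6 m³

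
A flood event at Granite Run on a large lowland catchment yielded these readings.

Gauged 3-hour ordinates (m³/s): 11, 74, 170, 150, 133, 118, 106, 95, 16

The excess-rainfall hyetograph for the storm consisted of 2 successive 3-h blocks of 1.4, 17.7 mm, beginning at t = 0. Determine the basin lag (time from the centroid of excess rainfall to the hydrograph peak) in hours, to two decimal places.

t_L ≈ 1.72 h

Centroid of excess rainfall: t_c = Σ P_i·t̄_i / ΣP_i = 4.2801 h (block centres at 1.5, 4.5 h).
Hydrograph peak occurs at t = 6 h, so basin lag t_L = 6 − 4.2801 = 1.72 h.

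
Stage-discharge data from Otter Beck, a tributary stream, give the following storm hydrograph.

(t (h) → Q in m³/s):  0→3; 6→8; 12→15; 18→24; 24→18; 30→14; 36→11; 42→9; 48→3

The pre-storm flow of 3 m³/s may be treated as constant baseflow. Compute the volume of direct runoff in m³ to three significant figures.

V ≈ 1.68 × 10^6 m³

Direct-runoff ordinates (Q − Q_b): 0.0, 5.0, 12.0, 21.0, 15.0, 11.0, 8.0, 6.0, 0.0 m³/s.
ΣQ_DR = 78.00 m³/s.
With Δt = 6 h = 21600 s, V = ΣQ_DR · Δt = 78.00 × 21600 = 1.68 × 10^6 m³.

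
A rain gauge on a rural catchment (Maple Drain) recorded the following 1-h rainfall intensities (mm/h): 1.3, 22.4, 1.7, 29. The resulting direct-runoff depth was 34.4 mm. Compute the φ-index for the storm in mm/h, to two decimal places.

φ ≈ 8.50 mm/h

Only the 2 blocks with intensity above φ contribute runoff: 22.4, 29 mm/h.
Σ(I−φ)·Δt = d  ⇒  (22.4+29 − 2φ)·1 = 34.4
φ = (51.40 − 34.4/1) / 2 = 8.50 mm/h.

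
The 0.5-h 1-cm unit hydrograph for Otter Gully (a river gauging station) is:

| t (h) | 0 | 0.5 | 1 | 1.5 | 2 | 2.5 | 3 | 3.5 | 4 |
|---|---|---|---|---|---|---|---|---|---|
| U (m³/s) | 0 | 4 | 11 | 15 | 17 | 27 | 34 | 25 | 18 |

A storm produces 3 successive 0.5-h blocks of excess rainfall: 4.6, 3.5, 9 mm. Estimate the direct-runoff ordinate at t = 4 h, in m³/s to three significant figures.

Q ≈ 47.6 m³/s

By discrete convolution, Q_j = Σ (P_i / 10 mm) · U_{j−i}.
At t = 4 h (j=8): Q = (4.6/10)·18 + (3.5/10)·25 + (9/10)·34 = 47.6 m³/s.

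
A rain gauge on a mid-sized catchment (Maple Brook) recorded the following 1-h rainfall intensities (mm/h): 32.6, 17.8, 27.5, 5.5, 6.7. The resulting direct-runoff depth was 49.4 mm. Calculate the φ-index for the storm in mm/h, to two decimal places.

Only the 3 blocks with intensity above φ contribute runoff: 32.6, 17.8, 27.5 mm/h.
Σ(I−φ)·Δt = d  ⇒  (32.6+17.8+27.5 − 3φ)·1 = 49.4
φ = (77.90 − 49.4/1) / 3 = 9.50 mm/h.

φ ≈ 9.50 mm/h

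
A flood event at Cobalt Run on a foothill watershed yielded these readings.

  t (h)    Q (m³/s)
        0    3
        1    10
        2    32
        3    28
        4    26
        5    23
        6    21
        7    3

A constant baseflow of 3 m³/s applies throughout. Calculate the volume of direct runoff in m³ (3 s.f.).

Direct-runoff ordinates (Q − Q_b): 0.0, 7.0, 29.0, 25.0, 23.0, 20.0, 18.0, 0.0 m³/s.
ΣQ_DR = 122.0 m³/s.
With Δt = 1 h = 3600 s, V = ΣQ_DR · Δt = 122.0 × 3600 = 4.39 × 10^5 m³.

V ≈ 4.39 × 10^5 m³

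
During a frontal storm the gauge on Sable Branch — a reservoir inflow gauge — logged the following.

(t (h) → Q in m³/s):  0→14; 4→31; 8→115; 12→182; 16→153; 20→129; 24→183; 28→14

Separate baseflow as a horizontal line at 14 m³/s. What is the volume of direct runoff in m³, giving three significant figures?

V ≈ 1.02 × 10^7 m³

Direct-runoff ordinates (Q − Q_b): 0.0, 17.0, 101.0, 168.0, 139.0, 115.0, 169.0, 0.0 m³/s.
ΣQ_DR = 709.0 m³/s.
With Δt = 4 h = 14400 s, V = ΣQ_DR · Δt = 709.0 × 14400 = 1.02 × 10^7 m³.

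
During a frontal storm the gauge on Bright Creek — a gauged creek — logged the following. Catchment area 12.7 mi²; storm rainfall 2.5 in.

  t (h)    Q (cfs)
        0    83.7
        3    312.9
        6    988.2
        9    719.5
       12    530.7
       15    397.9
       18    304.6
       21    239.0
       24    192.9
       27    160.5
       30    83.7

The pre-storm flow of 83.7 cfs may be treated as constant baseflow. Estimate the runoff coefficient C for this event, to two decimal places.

ΣQ_DR = 3093 cfs; V = ΣQ_DR·Δt = 3.340 × 10^7 ft³.
Runoff depth d = V / A = 1.132 in.
C = d / P = 1.132 / 2.5 = 0.45.

C ≈ 0.45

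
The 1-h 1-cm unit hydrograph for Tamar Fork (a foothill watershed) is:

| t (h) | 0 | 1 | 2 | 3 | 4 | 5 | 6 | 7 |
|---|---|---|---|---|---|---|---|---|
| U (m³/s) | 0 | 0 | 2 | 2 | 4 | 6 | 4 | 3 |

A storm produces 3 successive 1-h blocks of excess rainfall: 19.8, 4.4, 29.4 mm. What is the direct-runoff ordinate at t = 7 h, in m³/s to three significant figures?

By discrete convolution, Q_j = Σ (P_i / 10 mm) · U_{j−i}.
At t = 7 h (j=7): Q = (19.8/10)·3 + (4.4/10)·4 + (29.4/10)·6 = 25.3 m³/s.

Q ≈ 25.3 m³/s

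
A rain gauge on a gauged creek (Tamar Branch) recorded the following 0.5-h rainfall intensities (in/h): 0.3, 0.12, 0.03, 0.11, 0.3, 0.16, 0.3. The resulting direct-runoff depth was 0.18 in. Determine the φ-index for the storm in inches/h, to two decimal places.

Only the 3 blocks with intensity above φ contribute runoff: 0.3, 0.3, 0.3 in/h.
Σ(I−φ)·Δt = d  ⇒  (0.3+0.3+0.3 − 3φ)·0.5 = 0.18
φ = (0.9000 − 0.18/0.5) / 3 = 0.18 in/h.

φ ≈ 0.18 in/h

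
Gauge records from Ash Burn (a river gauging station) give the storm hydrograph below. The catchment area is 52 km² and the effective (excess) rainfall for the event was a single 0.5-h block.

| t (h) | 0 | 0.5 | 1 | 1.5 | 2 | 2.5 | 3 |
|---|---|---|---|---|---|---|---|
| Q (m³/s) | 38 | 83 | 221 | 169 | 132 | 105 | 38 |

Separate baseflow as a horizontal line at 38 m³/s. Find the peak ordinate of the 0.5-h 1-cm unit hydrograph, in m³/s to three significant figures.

U_p ≈ 102 m³/s

Direct runoff: 0.0, 45.0, 183.0, 131.0, 94.0, 67.0, 0.0 m³/s; ΣQ_DR = 520.0 m³/s, peak = 183.0 m³/s.
Runoff depth d = ΣQ_DR·Δt / A = 520.0 × 1800 / (52 km²) = 18.00 mm.
The 1-cm UH is the DRH scaled by (10 mm)/d, so U_p = 183.0 × 10/18.00 = 102 m³/s.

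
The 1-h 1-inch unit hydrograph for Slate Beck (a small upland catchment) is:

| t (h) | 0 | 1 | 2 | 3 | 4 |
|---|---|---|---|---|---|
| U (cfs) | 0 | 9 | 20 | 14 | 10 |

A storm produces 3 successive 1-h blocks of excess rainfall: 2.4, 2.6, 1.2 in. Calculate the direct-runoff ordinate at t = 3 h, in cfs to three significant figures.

Q ≈ 96.4 cfs

By discrete convolution, Q_j = Σ (P_i / 1 in) · U_{j−i}.
At t = 3 h (j=3): Q = (2.4/1)·14 + (2.6/1)·20 + (1.2/1)·9 = 96.4 cfs.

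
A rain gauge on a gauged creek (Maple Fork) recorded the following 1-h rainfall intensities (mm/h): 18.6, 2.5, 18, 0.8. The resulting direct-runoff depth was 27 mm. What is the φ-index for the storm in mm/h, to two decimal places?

φ ≈ 4.80 mm/h

Only the 2 blocks with intensity above φ contribute runoff: 18.6, 18 mm/h.
Σ(I−φ)·Δt = d  ⇒  (18.6+18 − 2φ)·1 = 27
φ = (36.60 − 27/1) / 2 = 4.80 mm/h.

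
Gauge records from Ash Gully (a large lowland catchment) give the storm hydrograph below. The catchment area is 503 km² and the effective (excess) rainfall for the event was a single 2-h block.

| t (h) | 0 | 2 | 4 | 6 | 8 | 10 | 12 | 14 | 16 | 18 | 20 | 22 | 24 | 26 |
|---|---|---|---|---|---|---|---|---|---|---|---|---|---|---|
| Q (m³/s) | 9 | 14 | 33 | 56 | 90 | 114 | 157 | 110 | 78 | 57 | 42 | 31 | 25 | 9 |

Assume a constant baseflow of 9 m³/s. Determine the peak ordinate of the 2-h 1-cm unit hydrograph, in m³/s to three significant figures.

U_p ≈ 148 m³/s

Direct runoff: 0.0, 5.0, 24.0, 47.0, 81.0, 105.0, 148.0, 101.0, 69.0, 48.0, 33.0, 22.0, 16.0, 0.0 m³/s; ΣQ_DR = 699.0 m³/s, peak = 148.0 m³/s.
Runoff depth d = ΣQ_DR·Δt / A = 699.0 × 7200 / (503 km²) = 10.01 mm.
The 1-cm UH is the DRH scaled by (10 mm)/d, so U_p = 148.0 × 10/10.01 = 148 m³/s.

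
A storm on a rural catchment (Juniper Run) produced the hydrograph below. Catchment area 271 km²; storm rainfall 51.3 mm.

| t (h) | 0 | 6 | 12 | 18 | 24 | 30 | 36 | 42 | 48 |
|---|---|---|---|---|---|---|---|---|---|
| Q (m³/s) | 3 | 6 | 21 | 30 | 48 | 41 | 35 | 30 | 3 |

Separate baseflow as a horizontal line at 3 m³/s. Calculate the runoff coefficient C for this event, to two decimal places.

ΣQ_DR = 190.0 m³/s; V = ΣQ_DR·Δt = 4.104 × 10^6 m³.
Runoff depth d = V / A = 15.14 mm.
C = d / P = 15.14 / 51.3 = 0.30.

C ≈ 0.30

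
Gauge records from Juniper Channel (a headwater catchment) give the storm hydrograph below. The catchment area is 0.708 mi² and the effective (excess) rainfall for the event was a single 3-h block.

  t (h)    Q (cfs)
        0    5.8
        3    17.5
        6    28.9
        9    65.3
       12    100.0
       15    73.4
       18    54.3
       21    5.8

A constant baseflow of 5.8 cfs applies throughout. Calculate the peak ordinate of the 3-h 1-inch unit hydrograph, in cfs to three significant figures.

Direct runoff: 0.0, 11.7, 23.1, 59.5, 94.2, 67.6, 48.5, 0.0 cfs; ΣQ_DR = 304.6 cfs, peak = 94.2 cfs.
Runoff depth d = ΣQ_DR·Δt / A = 304.6 × 10800 / (0.708 mi²) = 2.000 in.
The 1-inch UH is the DRH scaled by (1 in)/d, so U_p = 94.2 × 1/2.000 = 47.1 cfs.

U_p ≈ 47.1 cfs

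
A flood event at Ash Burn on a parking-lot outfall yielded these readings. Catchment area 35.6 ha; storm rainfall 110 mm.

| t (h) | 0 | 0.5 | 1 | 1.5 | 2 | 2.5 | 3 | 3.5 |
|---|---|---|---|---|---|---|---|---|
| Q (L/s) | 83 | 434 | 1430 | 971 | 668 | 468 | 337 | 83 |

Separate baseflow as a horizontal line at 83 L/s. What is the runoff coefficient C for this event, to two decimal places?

ΣQ_DR = 3810 L/s; V = ΣQ_DR·Δt = 6.858 × 10^6 L.
Runoff depth d = V / A = 19.26 mm.
C = d / P = 19.26 / 110 = 0.18.

C ≈ 0.18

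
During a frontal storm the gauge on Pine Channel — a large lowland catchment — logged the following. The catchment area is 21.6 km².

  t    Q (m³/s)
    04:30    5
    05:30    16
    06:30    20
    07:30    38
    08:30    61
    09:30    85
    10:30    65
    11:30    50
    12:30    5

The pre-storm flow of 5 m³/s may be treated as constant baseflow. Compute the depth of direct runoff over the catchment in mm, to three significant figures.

Direct runoff: 0.0, 11.0, 15.0, 33.0, 56.0, 80.0, 60.0, 45.0, 0.0 m³/s; ΣQ_DR = 300.0 m³/s.
V = ΣQ_DR · Δt = 300.0 × 3600 s = 1.080 × 10^6 m³.
Over A = 21.6 km², depth = V / A = 50.0 mm.

d ≈ 50.0 mm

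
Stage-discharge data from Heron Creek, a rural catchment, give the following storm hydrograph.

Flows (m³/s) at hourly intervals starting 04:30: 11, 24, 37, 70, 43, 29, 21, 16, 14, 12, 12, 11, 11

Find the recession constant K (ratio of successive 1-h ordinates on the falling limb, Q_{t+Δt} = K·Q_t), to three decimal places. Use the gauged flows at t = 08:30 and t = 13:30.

Using the recession-limb readings at t = 08:30 and t = 13:30: Q falls from 43 to 12 m³/s over 5 intervals.
K = (Q₂/Q₁)^(1/5) = (12/43)^(1/5) = 0.775.

K ≈ 0.775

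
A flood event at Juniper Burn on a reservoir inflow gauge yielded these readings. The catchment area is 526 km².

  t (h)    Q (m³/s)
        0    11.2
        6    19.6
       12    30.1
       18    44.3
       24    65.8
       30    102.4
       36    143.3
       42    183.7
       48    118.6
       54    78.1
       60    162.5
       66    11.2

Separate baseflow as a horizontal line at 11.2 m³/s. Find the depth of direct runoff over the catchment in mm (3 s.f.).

d ≈ 34.3 mm

Direct runoff: 0.0, 8.4, 18.9, 33.1, 54.6, 91.2, 132.1, 172.5, 107.4, 66.9, 151.3, 0.0 m³/s; ΣQ_DR = 836.4 m³/s.
V = ΣQ_DR · Δt = 836.4 × 21600 s = 1.807 × 10^7 m³.
Over A = 526 km², depth = V / A = 34.3 mm.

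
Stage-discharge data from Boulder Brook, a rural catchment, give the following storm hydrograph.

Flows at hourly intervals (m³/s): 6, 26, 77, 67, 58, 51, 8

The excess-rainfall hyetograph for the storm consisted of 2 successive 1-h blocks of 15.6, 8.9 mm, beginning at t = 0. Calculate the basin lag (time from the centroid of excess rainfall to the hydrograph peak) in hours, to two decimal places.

Centroid of excess rainfall: t_c = Σ P_i·t̄_i / ΣP_i = 0.8633 h (block centres at 0.5, 1.5 h).
Hydrograph peak occurs at t = 2 h, so basin lag t_L = 2 − 0.8633 = 1.14 h.

t_L ≈ 1.14 h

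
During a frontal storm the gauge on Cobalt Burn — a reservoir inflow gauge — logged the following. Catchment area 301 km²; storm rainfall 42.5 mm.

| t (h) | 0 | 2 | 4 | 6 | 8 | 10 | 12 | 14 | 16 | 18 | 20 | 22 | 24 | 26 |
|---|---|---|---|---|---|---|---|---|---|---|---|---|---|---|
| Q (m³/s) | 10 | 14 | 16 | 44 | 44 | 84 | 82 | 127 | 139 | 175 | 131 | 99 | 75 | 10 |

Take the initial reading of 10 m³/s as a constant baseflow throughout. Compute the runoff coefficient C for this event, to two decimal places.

C ≈ 0.51

ΣQ_DR = 910.0 m³/s; V = ΣQ_DR·Δt = 6.552 × 10^6 m³.
Runoff depth d = V / A = 21.77 mm.
C = d / P = 21.77 / 42.5 = 0.51.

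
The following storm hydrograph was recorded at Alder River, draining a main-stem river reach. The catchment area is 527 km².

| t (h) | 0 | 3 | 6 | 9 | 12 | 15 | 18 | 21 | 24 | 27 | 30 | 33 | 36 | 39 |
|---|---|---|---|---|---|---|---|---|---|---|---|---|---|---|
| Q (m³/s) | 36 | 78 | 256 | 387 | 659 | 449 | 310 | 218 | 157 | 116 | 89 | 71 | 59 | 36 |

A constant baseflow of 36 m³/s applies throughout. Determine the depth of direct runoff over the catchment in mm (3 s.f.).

Direct runoff: 0.0, 42.0, 220.0, 351.0, 623.0, 413.0, 274.0, 182.0, 121.0, 80.0, 53.0, 35.0, 23.0, 0.0 m³/s; ΣQ_DR = 2417 m³/s.
V = ΣQ_DR · Δt = 2417 × 10800 s = 2.610 × 10^7 m³.
Over A = 527 km², depth = V / A = 49.5 mm.

d ≈ 49.5 mm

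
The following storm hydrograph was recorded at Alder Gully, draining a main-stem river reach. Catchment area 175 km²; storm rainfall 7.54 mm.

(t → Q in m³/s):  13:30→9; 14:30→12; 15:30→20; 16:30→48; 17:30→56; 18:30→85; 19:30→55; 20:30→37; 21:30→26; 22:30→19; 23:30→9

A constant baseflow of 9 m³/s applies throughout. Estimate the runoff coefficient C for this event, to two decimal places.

C ≈ 0.76

ΣQ_DR = 277.0 m³/s; V = ΣQ_DR·Δt = 9.972 × 10^5 m³.
Runoff depth d = V / A = 5.698 mm.
C = d / P = 5.698 / 7.54 = 0.76.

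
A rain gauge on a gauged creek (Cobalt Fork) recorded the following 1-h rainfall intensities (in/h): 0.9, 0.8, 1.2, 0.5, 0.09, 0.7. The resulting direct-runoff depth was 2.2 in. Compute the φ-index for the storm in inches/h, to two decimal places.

Only the 5 blocks with intensity above φ contribute runoff: 0.9, 0.8, 1.2, 0.5, 0.7 in/h.
Σ(I−φ)·Δt = d  ⇒  (0.9+0.8+1.2+0.5+0.7 − 5φ)·1 = 2.2
φ = (4.100 − 2.2/1) / 5 = 0.38 in/h.

φ ≈ 0.38 in/h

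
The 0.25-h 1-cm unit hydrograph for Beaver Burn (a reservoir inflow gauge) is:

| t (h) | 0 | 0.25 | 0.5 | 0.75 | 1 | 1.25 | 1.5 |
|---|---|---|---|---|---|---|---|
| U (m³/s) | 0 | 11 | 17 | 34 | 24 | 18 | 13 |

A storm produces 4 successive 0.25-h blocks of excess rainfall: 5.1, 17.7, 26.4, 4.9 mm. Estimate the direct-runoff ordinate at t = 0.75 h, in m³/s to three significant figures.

By discrete convolution, Q_j = Σ (P_i / 10 mm) · U_{j−i}.
At t = 0.75 h (j=3): Q = (5.1/10)·34 + (17.7/10)·17 + (26.4/10)·11 + (4.9/10)·0 = 76.5 m³/s.

Q ≈ 76.5 m³/s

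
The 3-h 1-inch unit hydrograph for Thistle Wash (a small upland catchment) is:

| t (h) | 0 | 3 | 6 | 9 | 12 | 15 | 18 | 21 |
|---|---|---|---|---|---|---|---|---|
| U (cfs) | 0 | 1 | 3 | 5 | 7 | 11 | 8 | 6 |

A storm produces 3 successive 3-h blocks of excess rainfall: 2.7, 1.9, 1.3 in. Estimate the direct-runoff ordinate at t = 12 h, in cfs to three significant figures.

By discrete convolution, Q_j = Σ (P_i / 1 in) · U_{j−i}.
At t = 12 h (j=4): Q = (2.7/1)·7 + (1.9/1)·5 + (1.3/1)·3 = 32.3 cfs.

Q ≈ 32.3 cfs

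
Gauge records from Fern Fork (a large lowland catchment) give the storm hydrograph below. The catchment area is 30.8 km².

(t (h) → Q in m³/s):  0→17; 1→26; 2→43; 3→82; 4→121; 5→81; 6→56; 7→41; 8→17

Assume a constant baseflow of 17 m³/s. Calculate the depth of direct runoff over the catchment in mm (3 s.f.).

Direct runoff: 0.0, 9.0, 26.0, 65.0, 104.0, 64.0, 39.0, 24.0, 0.0 m³/s; ΣQ_DR = 331.0 m³/s.
V = ΣQ_DR · Δt = 331.0 × 3600 s = 1.192 × 10^6 m³.
Over A = 30.8 km², depth = V / A = 38.7 mm.

d ≈ 38.7 mm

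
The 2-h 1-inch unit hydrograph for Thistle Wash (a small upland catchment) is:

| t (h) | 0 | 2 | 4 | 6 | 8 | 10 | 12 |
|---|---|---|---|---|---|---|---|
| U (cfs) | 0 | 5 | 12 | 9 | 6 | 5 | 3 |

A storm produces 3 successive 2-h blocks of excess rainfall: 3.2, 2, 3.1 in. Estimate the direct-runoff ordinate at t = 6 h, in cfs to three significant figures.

Q ≈ 68.3 cfs

By discrete convolution, Q_j = Σ (P_i / 1 in) · U_{j−i}.
At t = 6 h (j=3): Q = (3.2/1)·9 + (2/1)·12 + (3.1/1)·5 = 68.3 cfs.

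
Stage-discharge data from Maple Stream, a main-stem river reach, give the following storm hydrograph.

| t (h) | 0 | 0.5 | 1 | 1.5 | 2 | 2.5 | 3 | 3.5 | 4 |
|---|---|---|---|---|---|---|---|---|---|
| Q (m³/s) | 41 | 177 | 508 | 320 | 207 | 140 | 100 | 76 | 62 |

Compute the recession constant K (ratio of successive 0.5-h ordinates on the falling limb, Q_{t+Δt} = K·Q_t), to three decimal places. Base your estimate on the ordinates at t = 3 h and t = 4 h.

K ≈ 0.787

Using the recession-limb readings at t = 3 h and t = 4 h: Q falls from 100 to 62 m³/s over 2 intervals.
K = (Q₂/Q₁)^(1/2) = (62/100)^(1/2) = 0.787.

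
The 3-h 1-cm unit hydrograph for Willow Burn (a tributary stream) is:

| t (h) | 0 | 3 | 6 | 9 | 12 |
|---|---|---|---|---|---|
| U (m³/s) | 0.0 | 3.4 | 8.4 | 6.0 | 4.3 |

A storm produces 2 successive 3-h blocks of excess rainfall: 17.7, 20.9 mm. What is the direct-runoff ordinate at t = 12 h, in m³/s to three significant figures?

By discrete convolution, Q_j = Σ (P_i / 10 mm) · U_{j−i}.
At t = 12 h (j=4): Q = (17.7/10)·4.3 + (20.9/10)·6.0 = 20.2 m³/s.

Q ≈ 20.2 m³/s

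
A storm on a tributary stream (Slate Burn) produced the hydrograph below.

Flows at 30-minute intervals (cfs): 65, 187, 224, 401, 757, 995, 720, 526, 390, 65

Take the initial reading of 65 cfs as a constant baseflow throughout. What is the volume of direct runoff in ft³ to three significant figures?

Direct-runoff ordinates (Q − Q_b): 0.0, 122.0, 159.0, 336.0, 692.0, 930.0, 655.0, 461.0, 325.0, 0.0 cfs.
ΣQ_DR = 3680 cfs.
With Δt = 0.5 h = 1800 s, V = ΣQ_DR · Δt = 3680 × 1800 = 6.62 × 10^6 ft³.

V ≈ 6.62 × 10^6 ft³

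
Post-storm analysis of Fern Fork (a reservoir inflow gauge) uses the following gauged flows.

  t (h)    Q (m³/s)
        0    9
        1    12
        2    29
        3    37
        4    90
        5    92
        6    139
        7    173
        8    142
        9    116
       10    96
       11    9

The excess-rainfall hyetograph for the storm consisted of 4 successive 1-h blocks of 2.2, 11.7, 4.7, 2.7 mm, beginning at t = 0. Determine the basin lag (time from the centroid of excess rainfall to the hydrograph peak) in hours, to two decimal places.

Centroid of excess rainfall: t_c = Σ P_i·t̄_i / ΣP_i = 1.8709 h (block centres at 0.5, 1.5, 2.5, 3.5 h).
Hydrograph peak occurs at t = 7 h, so basin lag t_L = 7 − 1.8709 = 5.13 h.

t_L ≈ 5.13 h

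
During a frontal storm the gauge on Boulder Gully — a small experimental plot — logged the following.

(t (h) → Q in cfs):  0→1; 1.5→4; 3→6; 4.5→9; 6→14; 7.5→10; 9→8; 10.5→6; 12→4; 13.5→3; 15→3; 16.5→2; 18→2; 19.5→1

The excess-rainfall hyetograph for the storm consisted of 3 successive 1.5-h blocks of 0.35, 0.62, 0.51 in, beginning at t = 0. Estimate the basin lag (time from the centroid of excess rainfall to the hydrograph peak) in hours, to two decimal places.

Centroid of excess rainfall: t_c = Σ P_i·t̄_i / ΣP_i = 2.4122 h (block centres at 0.75, 2.25, 3.75 h).
Hydrograph peak occurs at t = 6 h, so basin lag t_L = 6 − 2.4122 = 3.59 h.

t_L ≈ 3.59 h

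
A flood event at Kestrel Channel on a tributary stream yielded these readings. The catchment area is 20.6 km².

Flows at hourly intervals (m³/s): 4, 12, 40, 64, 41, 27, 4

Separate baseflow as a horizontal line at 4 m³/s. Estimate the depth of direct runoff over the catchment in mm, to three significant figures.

d ≈ 28.7 mm

Direct runoff: 0.0, 8.0, 36.0, 60.0, 37.0, 23.0, 0.0 m³/s; ΣQ_DR = 164.0 m³/s.
V = ΣQ_DR · Δt = 164.0 × 3600 s = 5.904 × 10^5 m³.
Over A = 20.6 km², depth = V / A = 28.7 mm.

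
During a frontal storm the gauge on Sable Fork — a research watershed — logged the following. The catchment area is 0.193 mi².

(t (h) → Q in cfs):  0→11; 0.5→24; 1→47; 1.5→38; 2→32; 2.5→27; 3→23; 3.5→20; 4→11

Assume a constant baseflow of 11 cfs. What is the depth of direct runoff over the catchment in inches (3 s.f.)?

d ≈ 0.538 in

Direct runoff: 0.0, 13.0, 36.0, 27.0, 21.0, 16.0, 12.0, 9.0, 0.0 cfs; ΣQ_DR = 134.0 cfs.
V = ΣQ_DR · Δt = 134.0 × 1800 s = 2.412 × 10^5 ft³.
Over A = 0.193 mi², depth = V / A = 0.538 in.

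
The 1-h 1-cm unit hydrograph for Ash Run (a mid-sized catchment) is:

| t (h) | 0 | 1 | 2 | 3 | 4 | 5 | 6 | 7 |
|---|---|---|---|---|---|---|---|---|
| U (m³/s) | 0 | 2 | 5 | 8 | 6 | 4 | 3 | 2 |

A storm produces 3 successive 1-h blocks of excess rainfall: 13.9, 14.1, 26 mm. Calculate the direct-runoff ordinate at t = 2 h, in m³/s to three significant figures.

Q ≈ 9.77 m³/s

By discrete convolution, Q_j = Σ (P_i / 10 mm) · U_{j−i}.
At t = 2 h (j=2): Q = (13.9/10)·5 + (14.1/10)·2 + (26/10)·0 = 9.77 m³/s.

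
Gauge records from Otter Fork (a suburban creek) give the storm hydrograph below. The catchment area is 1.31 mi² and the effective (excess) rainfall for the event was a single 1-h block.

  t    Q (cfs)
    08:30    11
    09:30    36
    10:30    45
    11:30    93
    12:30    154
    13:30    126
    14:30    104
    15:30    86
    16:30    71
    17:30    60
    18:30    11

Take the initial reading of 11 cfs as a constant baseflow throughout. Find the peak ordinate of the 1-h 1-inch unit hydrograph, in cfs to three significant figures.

U_p ≈ 179 cfs

Direct runoff: 0.0, 25.0, 34.0, 82.0, 143.0, 115.0, 93.0, 75.0, 60.0, 49.0, 0.0 cfs; ΣQ_DR = 676.0 cfs, peak = 143.0 cfs.
Runoff depth d = ΣQ_DR·Δt / A = 676.0 × 3600 / (1.31 mi²) = 0.7996 in.
The 1-inch UH is the DRH scaled by (1 in)/d, so U_p = 143.0 × 1/0.7996 = 179 cfs.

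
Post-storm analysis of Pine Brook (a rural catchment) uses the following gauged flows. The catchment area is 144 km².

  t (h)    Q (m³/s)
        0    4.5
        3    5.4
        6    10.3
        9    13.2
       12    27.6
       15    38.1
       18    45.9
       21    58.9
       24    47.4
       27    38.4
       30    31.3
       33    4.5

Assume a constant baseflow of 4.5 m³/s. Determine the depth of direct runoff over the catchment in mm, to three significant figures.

Direct runoff: 0.0, 0.9, 5.8, 8.7, 23.1, 33.6, 41.4, 54.4, 42.9, 33.9, 26.8, 0.0 m³/s; ΣQ_DR = 271.5 m³/s.
V = ΣQ_DR · Δt = 271.5 × 10800 s = 2.932 × 10^6 m³.
Over A = 144 km², depth = V / A = 20.4 mm.

d ≈ 20.4 mm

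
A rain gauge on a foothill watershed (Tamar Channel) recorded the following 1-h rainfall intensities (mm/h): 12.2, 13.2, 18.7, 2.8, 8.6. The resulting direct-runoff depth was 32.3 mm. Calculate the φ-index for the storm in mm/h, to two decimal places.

Only the 4 blocks with intensity above φ contribute runoff: 12.2, 13.2, 18.7, 8.6 mm/h.
Σ(I−φ)·Δt = d  ⇒  (12.2+13.2+18.7+8.6 − 4φ)·1 = 32.3
φ = (52.70 − 32.3/1) / 4 = 5.10 mm/h.

φ ≈ 5.10 mm/h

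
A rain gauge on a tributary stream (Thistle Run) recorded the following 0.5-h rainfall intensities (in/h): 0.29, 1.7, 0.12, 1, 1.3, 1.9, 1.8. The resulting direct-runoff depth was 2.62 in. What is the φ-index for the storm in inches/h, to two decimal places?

Only the 5 blocks with intensity above φ contribute runoff: 1.7, 1, 1.3, 1.9, 1.8 in/h.
Σ(I−φ)·Δt = d  ⇒  (1.7+1+1.3+1.9+1.8 − 5φ)·0.5 = 2.62
φ = (7.700 − 2.62/0.5) / 5 = 0.49 in/h.

φ ≈ 0.49 in/h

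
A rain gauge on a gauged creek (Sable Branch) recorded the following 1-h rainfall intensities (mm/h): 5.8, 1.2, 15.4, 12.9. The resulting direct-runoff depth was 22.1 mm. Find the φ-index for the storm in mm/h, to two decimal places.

Only the 3 blocks with intensity above φ contribute runoff: 5.8, 15.4, 12.9 mm/h.
Σ(I−φ)·Δt = d  ⇒  (5.8+15.4+12.9 − 3φ)·1 = 22.1
φ = (34.10 − 22.1/1) / 3 = 4.00 mm/h.

φ ≈ 4.00 mm/h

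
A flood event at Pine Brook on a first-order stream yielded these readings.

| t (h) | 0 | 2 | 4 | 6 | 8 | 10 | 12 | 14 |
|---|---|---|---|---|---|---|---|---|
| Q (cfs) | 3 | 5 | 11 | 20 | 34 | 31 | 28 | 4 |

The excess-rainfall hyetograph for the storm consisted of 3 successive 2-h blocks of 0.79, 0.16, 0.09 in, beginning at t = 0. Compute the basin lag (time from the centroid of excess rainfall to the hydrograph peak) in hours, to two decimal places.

t_L ≈ 6.35 h

Centroid of excess rainfall: t_c = Σ P_i·t̄_i / ΣP_i = 1.6538 h (block centres at 1, 3, 5 h).
Hydrograph peak occurs at t = 8 h, so basin lag t_L = 8 − 1.6538 = 6.35 h.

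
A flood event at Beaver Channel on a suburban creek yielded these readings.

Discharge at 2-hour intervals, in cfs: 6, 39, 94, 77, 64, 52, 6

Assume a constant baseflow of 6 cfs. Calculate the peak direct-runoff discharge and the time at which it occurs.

Subtracting baseflow gives direct-runoff ordinates: 0.0, 33.0, 88.0, 71.0, 58.0, 46.0, 0.0 cfs.
The maximum is 88.0 cfs, occurring at the reading for t = 4 h.

Q_p = 88.0 cfs at t = 4 h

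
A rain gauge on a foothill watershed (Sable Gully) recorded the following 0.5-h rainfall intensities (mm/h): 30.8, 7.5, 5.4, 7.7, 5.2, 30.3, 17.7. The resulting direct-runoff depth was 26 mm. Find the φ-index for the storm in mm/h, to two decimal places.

Only the 3 blocks with intensity above φ contribute runoff: 30.8, 30.3, 17.7 mm/h.
Σ(I−φ)·Δt = d  ⇒  (30.8+30.3+17.7 − 3φ)·0.5 = 26
φ = (78.80 − 26/0.5) / 3 = 8.93 mm/h.

φ ≈ 8.93 mm/h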